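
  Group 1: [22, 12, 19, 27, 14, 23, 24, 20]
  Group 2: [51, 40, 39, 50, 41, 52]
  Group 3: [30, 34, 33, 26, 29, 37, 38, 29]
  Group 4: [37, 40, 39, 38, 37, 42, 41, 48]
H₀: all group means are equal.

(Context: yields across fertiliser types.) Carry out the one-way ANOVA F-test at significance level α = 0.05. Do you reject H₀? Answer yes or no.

reject H₀: yes

Group means [20.12, 45.50, 32.00, 40.25], grand mean 33.733
SSB = Σnᵢ(x̄ᵢ−x̄)² = 2675.992; SSW = ΣΣ(x−x̄ᵢ)² = 579.875
MSB = 2675.992/3 = 891.9972; MSW = 579.875/26 = 22.3029
F = MSB/MSW = 39.9947
df = (3, 26)
p-value (upper-tail) = 0.00000
At α=0.05: p < α → reject H₀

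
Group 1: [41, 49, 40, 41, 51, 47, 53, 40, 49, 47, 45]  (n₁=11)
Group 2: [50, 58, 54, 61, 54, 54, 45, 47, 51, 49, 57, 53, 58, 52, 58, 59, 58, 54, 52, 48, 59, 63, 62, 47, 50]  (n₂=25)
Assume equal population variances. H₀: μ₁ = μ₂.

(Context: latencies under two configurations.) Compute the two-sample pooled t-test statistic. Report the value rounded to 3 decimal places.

x̄₁=45.727, s₁=4.650, n₁=11
x̄₂=54.120, s₂=5.028, n₂=25
s_p² = [10·4.650² + 24·5.028²]/34 = 24.2006
SE = √(s_p²·(1/11+1/25)) = 1.7799
t = (45.727−54.120)/1.7799 = -4.7153
df = 34

test statistic = -4.715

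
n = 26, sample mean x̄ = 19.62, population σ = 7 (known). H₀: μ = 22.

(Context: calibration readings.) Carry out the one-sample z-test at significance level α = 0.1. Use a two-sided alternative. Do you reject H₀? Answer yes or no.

SE = σ/√n = 7/√26 = 1.3728
z = (x̄−μ₀)/SE = (19.62−22)/1.3728 = -1.7337
p-value (two-sided) = 0.08298
At α=0.1: p < α → reject H₀

reject H₀: yes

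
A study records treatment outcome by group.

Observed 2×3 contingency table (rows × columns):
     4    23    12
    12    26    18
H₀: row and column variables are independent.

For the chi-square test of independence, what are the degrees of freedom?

df = (r−1)(c−1) = (2−1)·(3−1) = 2

degrees of freedom = 2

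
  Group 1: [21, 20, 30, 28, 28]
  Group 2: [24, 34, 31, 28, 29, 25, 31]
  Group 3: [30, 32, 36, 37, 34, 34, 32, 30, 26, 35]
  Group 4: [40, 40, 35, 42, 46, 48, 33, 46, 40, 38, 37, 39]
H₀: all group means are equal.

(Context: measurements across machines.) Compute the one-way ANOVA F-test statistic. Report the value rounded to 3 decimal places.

test statistic = 21.679

Group means [25.40, 28.86, 32.60, 40.33], grand mean 33.500
SSB = Σnᵢ(x̄ᵢ−x̄)² = 1047.376; SSW = ΣΣ(x−x̄ᵢ)² = 483.124
MSB = 1047.376/3 = 349.1254; MSW = 483.124/30 = 16.1041
F = MSB/MSW = 21.6793
df = (3, 30)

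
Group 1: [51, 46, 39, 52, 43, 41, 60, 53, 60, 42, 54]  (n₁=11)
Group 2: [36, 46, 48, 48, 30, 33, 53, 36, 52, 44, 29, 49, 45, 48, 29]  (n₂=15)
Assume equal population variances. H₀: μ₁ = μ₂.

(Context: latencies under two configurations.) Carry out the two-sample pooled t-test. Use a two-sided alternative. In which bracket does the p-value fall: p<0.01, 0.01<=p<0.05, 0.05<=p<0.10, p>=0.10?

x̄₁=49.182, s₁=7.441, n₁=11
x̄₂=41.733, s₂=8.623, n₂=15
s_p² = [10·7.441² + 14·8.623²]/24 = 66.4404
SE = √(s_p²·(1/11+1/15)) = 3.2356
t = (49.182−41.733)/3.2356 = 2.3020
df = 24
p-value (two-sided) = 0.03032
→ bracket: 0.01<=p<0.05

p-value bracket: 0.01<=p<0.05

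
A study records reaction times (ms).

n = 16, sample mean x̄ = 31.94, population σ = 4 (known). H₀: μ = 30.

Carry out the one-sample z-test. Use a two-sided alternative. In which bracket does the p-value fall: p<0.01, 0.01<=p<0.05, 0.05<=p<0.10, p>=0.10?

SE = σ/√n = 4/√16 = 1.0000
z = (x̄−μ₀)/SE = (31.94−30)/1.0000 = 1.9400
p-value (two-sided) = 0.05238
→ bracket: 0.05<=p<0.10

p-value bracket: 0.05<=p<0.10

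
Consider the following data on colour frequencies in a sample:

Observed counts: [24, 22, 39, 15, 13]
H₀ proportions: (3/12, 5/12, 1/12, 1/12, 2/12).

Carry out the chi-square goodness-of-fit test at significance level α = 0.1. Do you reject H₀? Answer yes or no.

n = 113; E_i = n·p_i = [28.25, 47.08, 9.42, 9.42, 18.83]
χ² = (24−28.25)²/28.25 + (22−47.08)²/47.08 + (39−9.42)²/9.42 + (15−9.42)²/9.42 + (13−18.83)²/18.83 = 112.0584
df = 4
p-value (upper-tail) = 0.00000
At α=0.1: p < α → reject H₀

reject H₀: yes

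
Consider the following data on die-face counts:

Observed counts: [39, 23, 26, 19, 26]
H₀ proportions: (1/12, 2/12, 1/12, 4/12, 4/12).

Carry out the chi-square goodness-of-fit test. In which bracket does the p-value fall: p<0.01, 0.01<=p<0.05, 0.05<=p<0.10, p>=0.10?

n = 133; E_i = n·p_i = [11.08, 22.17, 11.08, 44.33, 44.33]
χ² = (39−11.08)²/11.08 + (23−22.17)²/22.17 + (26−11.08)²/11.08 + (19−44.33)²/44.33 + (26−44.33)²/44.33 = 112.4812
df = 4
p-value (upper-tail) = 0.00000
→ bracket: p<0.01

p-value bracket: p<0.01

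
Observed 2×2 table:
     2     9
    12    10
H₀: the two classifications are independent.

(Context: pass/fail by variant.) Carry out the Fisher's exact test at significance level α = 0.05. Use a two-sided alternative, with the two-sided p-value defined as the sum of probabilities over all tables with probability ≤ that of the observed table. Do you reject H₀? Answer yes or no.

Margins: r₁=11, r₂=22, c₁=14, c₂=19, n=33
p_obs = C(11,2)·C(22,12)/C(33,14); sum pmf over tables with pmf ≤ p_obs
p-value (two-sided) = 0.06741
At α=0.05: p ≥ α → fail to reject H₀

reject H₀: no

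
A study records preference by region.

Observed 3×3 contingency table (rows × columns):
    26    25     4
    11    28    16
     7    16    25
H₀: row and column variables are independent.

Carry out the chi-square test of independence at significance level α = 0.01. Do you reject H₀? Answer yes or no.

reject H₀: yes

Row totals [55, 55, 48], col totals [44, 69, 45], n=158
χ² = (26−15.32)²/15.32 + (25−24.02)²/24.02 + (4−15.66)²/15.66 + (11−15.32)²/15.32 + (28−24.02)²/24.02 + (16−15.66)²/15.66 + (7−13.37)²/13.37 + (16−20.96)²/20.96 + (25−13.67)²/13.67 = 31.6574
df = 4
p-value (upper-tail) = 0.00000
At α=0.01: p < α → reject H₀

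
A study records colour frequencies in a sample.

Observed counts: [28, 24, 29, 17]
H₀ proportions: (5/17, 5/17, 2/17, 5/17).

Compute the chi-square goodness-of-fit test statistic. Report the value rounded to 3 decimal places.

test statistic = 32.154

n = 98; E_i = n·p_i = [28.82, 28.82, 11.53, 28.82]
χ² = (28−28.82)²/28.82 + (24−28.82)²/28.82 + (29−11.53)²/11.53 + (17−28.82)²/28.82 = 32.1541
df = 3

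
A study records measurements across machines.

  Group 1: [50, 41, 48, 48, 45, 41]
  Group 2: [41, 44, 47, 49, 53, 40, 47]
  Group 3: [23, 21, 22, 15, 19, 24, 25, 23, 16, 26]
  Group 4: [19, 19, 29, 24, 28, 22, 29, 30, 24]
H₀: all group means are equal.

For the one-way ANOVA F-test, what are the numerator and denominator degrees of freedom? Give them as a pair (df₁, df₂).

degrees of freedom = [3, 28]

k = 4 groups, N = 32 total
df = (k−1, N−k) = (4−1, 32−4) = (3, 28)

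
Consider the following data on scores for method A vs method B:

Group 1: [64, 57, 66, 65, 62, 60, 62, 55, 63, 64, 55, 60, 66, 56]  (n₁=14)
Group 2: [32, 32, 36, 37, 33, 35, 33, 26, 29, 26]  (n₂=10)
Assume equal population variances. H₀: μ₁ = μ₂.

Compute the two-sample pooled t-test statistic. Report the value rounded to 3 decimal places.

x̄₁=61.071, s₁=3.970, n₁=14
x̄₂=31.900, s₂=3.843, n₂=10
s_p² = [13·3.970² + 9·3.843²]/22 = 15.3558
SE = √(s_p²·(1/14+1/10)) = 1.6225
t = (61.071−31.900)/1.6225 = 17.9796
df = 22

test statistic = 17.980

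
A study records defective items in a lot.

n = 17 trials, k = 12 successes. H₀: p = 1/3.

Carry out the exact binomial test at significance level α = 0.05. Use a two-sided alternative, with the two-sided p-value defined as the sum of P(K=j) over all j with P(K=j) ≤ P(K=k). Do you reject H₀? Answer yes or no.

Exact binomial: n=17, k=12, p₀=1/3=0.3333
P(X=j) = C(n,j)·p₀^j·(1−p₀)^(n−j); p = Σ P(X=j) over j with P(X=j) ≤ P(X=12)
p-value (two-sided) = 0.00289
At α=0.05: p < α → reject H₀

reject H₀: yes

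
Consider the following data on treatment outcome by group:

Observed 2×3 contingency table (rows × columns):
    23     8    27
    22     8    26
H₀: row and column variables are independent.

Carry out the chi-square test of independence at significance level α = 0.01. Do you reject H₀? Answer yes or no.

reject H₀: no

Row totals [58, 56], col totals [45, 16, 53], n=114
χ² = (23−22.89)²/22.89 + (8−8.14)²/8.14 + (27−26.96)²/26.96 + (22−22.11)²/22.11 + (8−7.86)²/7.86 + (26−26.04)²/26.04 = 0.0060
df = 2
p-value (upper-tail) = 0.99700
At α=0.01: p ≥ α → fail to reject H₀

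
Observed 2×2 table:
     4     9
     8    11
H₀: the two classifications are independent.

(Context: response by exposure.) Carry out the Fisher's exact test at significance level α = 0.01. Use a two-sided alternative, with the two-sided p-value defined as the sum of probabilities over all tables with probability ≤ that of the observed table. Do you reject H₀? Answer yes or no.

Margins: r₁=13, r₂=19, c₁=12, c₂=20, n=32
p_obs = C(13,4)·C(19,8)/C(32,12); sum pmf over tables with pmf ≤ p_obs
p-value (two-sided) = 0.71279
At α=0.01: p ≥ α → fail to reject H₀

reject H₀: no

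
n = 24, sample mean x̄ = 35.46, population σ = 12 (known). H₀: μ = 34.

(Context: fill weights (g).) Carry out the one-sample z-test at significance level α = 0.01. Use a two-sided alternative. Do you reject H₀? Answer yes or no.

SE = σ/√n = 12/√24 = 2.4495
z = (x̄−μ₀)/SE = (35.46−34)/2.4495 = 0.5960
p-value (two-sided) = 0.55115
At α=0.01: p ≥ α → fail to reject H₀

reject H₀: no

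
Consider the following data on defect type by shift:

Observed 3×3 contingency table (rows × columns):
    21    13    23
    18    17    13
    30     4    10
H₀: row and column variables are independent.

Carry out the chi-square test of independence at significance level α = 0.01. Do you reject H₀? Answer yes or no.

reject H₀: yes

Row totals [57, 48, 44], col totals [69, 34, 46], n=149
χ² = (21−26.40)²/26.40 + (13−13.01)²/13.01 + (23−17.60)²/17.60 + (18−22.23)²/22.23 + (17−10.95)²/10.95 + (13−14.82)²/14.82 + (30−20.38)²/20.38 + (4−10.04)²/10.04 + (10−13.58)²/13.58 = 16.2529
df = 4
p-value (upper-tail) = 0.00270
At α=0.01: p < α → reject H₀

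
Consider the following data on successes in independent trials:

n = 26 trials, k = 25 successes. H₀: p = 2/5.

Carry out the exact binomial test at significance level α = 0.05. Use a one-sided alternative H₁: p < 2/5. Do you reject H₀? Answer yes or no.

reject H₀: no

Exact binomial: n=26, k=25, p₀=2/5=0.4000
P(X≤25) from Σ C(n,i)·p₀^i·(1−p₀)^(n−i)
p-value (one-sided, H₁ less) = 1.00000
At α=0.05: p ≥ α → fail to reject H₀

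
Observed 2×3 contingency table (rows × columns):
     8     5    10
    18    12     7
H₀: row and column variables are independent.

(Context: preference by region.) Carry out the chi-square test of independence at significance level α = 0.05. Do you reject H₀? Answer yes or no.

reject H₀: no

Row totals [23, 37], col totals [26, 17, 17], n=60
χ² = (8−9.97)²/9.97 + (5−6.52)²/6.52 + (10−6.52)²/6.52 + (18−16.03)²/16.03 + (12−10.48)²/10.48 + (7−10.48)²/10.48 = 4.2211
df = 2
p-value (upper-tail) = 0.12117
At α=0.05: p ≥ α → fail to reject H₀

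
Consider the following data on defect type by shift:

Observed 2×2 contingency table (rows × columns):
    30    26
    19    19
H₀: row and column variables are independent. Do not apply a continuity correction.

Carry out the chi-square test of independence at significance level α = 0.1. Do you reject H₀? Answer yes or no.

reject H₀: no

Row totals [56, 38], col totals [49, 45], n=94
χ² = (30−29.19)²/29.19 + (26−26.81)²/26.81 + (19−19.81)²/19.81 + (19−18.19)²/18.19 = 0.1157
df = 1
p-value (upper-tail) = 0.73373
At α=0.1: p ≥ α → fail to reject H₀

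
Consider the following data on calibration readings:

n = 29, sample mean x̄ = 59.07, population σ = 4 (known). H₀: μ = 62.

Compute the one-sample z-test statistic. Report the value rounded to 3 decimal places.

test statistic = -3.945

SE = σ/√n = 4/√29 = 0.7428
z = (x̄−μ₀)/SE = (59.07−62)/0.7428 = -3.9446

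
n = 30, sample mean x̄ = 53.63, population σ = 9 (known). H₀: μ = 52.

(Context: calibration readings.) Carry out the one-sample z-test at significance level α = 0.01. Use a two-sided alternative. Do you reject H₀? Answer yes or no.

reject H₀: no

SE = σ/√n = 9/√30 = 1.6432
z = (x̄−μ₀)/SE = (53.63−52)/1.6432 = 0.9920
p-value (two-sided) = 0.32120
At α=0.01: p ≥ α → fail to reject H₀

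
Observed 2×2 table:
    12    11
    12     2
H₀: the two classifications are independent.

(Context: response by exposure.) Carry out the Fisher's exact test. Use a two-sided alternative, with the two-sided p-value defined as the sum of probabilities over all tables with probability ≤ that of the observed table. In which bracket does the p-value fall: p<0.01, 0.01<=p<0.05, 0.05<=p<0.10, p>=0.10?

Margins: r₁=23, r₂=14, c₁=24, c₂=13, n=37
p_obs = C(23,12)·C(14,12)/C(37,24); sum pmf over tables with pmf ≤ p_obs
p-value (two-sided) = 0.07404
→ bracket: 0.05<=p<0.10

p-value bracket: 0.05<=p<0.10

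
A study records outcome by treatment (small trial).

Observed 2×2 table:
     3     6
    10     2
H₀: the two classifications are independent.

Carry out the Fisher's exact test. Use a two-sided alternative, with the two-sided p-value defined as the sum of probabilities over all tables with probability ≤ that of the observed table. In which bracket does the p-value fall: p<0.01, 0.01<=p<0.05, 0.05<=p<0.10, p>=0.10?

p-value bracket: 0.01<=p<0.05

Margins: r₁=9, r₂=12, c₁=13, c₂=8, n=21
p_obs = C(9,3)·C(12,10)/C(21,13); sum pmf over tables with pmf ≤ p_obs
p-value (two-sided) = 0.03184
→ bracket: 0.01<=p<0.05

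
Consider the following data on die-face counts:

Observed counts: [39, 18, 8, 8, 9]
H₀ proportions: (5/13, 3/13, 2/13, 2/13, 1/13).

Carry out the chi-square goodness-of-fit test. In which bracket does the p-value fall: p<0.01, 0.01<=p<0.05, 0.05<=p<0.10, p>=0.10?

p-value bracket: p>=0.10

n = 82; E_i = n·p_i = [31.54, 18.92, 12.62, 12.62, 6.31]
χ² = (39−31.54)²/31.54 + (18−18.92)²/18.92 + (8−12.62)²/12.62 + (8−12.62)²/12.62 + (9−6.31)²/6.31 = 6.3366
df = 4
p-value (upper-tail) = 0.17538
→ bracket: p>=0.10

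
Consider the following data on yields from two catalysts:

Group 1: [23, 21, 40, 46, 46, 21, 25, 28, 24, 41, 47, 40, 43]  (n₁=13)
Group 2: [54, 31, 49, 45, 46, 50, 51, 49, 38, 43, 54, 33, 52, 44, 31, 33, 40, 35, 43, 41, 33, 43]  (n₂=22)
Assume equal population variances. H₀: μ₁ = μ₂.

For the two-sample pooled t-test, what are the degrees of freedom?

degrees of freedom = 33

df = n₁ + n₂ − 2 = 13 + 22 − 2 = 33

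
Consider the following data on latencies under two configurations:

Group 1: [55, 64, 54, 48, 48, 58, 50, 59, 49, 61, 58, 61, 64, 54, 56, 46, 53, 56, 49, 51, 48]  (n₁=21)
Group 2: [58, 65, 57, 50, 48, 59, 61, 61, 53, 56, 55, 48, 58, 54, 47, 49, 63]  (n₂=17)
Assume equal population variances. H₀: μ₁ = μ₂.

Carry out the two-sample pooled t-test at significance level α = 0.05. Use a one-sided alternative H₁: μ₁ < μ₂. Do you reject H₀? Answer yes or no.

x̄₁=54.381, s₁=5.518, n₁=21
x̄₂=55.412, s₂=5.591, n₂=17
s_p² = [20·5.518² + 16·5.591²]/36 = 30.8075
SE = √(s_p²·(1/21+1/17)) = 1.8109
t = (54.381−55.412)/1.8109 = -0.5692
df = 36
p-value (one-sided, H₁ less) = 0.28636
At α=0.05: p ≥ α → fail to reject H₀

reject H₀: no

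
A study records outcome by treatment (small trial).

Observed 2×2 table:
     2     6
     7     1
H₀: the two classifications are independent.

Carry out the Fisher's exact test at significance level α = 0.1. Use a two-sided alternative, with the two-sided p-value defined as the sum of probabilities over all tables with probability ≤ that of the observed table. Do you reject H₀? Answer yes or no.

reject H₀: yes

Margins: r₁=8, r₂=8, c₁=9, c₂=7, n=16
p_obs = C(8,2)·C(8,7)/C(16,9); sum pmf over tables with pmf ≤ p_obs
p-value (two-sided) = 0.04056
At α=0.1: p < α → reject H₀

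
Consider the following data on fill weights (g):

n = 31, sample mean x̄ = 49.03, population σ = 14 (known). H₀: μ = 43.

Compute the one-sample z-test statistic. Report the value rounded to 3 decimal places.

SE = σ/√n = 14/√31 = 2.5145
z = (x̄−μ₀)/SE = (49.03−43)/2.5145 = 2.3981

test statistic = 2.398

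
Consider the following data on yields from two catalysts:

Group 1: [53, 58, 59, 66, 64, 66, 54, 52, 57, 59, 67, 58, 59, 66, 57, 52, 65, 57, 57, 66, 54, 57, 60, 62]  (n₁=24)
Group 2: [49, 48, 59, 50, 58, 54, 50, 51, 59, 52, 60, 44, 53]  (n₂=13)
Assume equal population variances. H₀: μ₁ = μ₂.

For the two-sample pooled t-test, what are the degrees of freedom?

degrees of freedom = 35

df = n₁ + n₂ − 2 = 24 + 13 − 2 = 35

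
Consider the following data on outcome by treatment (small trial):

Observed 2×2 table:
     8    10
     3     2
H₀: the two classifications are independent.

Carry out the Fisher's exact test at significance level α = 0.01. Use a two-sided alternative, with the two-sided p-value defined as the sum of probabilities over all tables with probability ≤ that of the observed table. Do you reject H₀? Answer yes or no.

reject H₀: no

Margins: r₁=18, r₂=5, c₁=11, c₂=12, n=23
p_obs = C(18,8)·C(5,3)/C(23,11); sum pmf over tables with pmf ≤ p_obs
p-value (two-sided) = 0.64041
At α=0.01: p ≥ α → fail to reject H₀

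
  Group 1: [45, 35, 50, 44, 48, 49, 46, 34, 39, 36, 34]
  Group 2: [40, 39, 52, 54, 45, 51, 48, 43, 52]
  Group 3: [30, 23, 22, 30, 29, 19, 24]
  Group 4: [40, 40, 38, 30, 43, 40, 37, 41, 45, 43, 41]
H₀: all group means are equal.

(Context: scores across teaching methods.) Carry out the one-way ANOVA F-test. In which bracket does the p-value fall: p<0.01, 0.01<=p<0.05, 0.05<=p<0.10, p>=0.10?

p-value bracket: p<0.01

Group means [41.82, 47.11, 25.29, 39.82], grand mean 39.447
SSB = Σnᵢ(x̄ᵢ−x̄)² = 1995.805; SSW = ΣΣ(x−x̄ᵢ)² = 921.590
MSB = 1995.805/3 = 665.2682; MSW = 921.590/34 = 27.1056
F = MSB/MSW = 24.5436
df = (3, 34)
p-value (upper-tail) = 0.00000
→ bracket: p<0.01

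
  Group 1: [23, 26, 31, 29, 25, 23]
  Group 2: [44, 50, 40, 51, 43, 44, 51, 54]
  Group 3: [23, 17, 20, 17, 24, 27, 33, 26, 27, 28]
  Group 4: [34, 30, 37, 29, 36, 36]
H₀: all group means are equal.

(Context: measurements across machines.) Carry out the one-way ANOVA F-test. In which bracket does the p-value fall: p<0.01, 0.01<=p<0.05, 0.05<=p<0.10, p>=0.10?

Group means [26.17, 47.12, 24.20, 33.67], grand mean 32.600
SSB = Σnᵢ(x̄ᵢ−x̄)² = 2648.558; SSW = ΣΣ(x−x̄ᵢ)² = 516.642
MSB = 2648.558/3 = 882.8528; MSW = 516.642/26 = 19.8708
F = MSB/MSW = 44.4296
df = (3, 26)
p-value (upper-tail) = 0.00000
→ bracket: p<0.01

p-value bracket: p<0.01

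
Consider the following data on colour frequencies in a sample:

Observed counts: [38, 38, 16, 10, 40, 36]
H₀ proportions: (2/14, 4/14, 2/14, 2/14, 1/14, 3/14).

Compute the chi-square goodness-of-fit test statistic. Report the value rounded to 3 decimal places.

test statistic = 81.000

n = 178; E_i = n·p_i = [25.43, 50.86, 25.43, 25.43, 12.71, 38.14]
χ² = (38−25.43)²/25.43 + (38−50.86)²/50.86 + (16−25.43)²/25.43 + (10−25.43)²/25.43 + (40−12.71)²/12.71 + (36−38.14)²/38.14 = 81.0000
df = 5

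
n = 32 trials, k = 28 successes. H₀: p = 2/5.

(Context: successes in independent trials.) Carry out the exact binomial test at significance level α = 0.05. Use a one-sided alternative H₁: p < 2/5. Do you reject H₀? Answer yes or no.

reject H₀: no

Exact binomial: n=32, k=28, p₀=2/5=0.4000
P(X≤28) from Σ C(n,i)·p₀^i·(1−p₀)^(n−i)
p-value (one-sided, H₁ less) = 1.00000
At α=0.05: p ≥ α → fail to reject H₀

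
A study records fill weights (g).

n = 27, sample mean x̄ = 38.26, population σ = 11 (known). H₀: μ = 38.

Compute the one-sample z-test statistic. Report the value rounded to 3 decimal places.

test statistic = 0.123

SE = σ/√n = 11/√27 = 2.1170
z = (x̄−μ₀)/SE = (38.26−38)/2.1170 = 0.1228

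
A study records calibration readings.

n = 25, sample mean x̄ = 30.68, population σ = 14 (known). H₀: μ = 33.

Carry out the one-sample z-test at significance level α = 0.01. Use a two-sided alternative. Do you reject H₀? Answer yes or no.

reject H₀: no

SE = σ/√n = 14/√25 = 2.8000
z = (x̄−μ₀)/SE = (30.68−33)/2.8000 = -0.8286
p-value (two-sided) = 0.40735
At α=0.01: p ≥ α → fail to reject H₀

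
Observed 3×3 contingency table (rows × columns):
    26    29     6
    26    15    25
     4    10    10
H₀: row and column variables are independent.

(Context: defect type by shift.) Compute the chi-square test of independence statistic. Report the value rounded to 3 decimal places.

test statistic = 20.429

Row totals [61, 66, 24], col totals [56, 54, 41], n=151
χ² = (26−22.62)²/22.62 + (29−21.81)²/21.81 + (6−16.56)²/16.56 + (26−24.48)²/24.48 + (15−23.60)²/23.60 + (25−17.92)²/17.92 + (4−8.90)²/8.90 + (10−8.58)²/8.58 + (10−6.52)²/6.52 = 20.4289
df = 4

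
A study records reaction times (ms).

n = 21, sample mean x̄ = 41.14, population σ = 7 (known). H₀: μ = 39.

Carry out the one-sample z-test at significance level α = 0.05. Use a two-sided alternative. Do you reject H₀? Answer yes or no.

reject H₀: no

SE = σ/√n = 7/√21 = 1.5275
z = (x̄−μ₀)/SE = (41.14−39)/1.5275 = 1.4010
p-value (two-sided) = 0.16123
At α=0.05: p ≥ α → fail to reject H₀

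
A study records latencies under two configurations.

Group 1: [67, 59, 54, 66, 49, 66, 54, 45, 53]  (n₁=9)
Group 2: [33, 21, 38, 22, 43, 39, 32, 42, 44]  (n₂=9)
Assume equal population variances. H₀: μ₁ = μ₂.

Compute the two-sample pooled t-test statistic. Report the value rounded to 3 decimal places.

x̄₁=57.000, s₁=7.969, n₁=9
x̄₂=34.889, s₂=8.638, n₂=9
s_p² = [8·7.969² + 8·8.638²]/16 = 69.0556
SE = √(s_p²·(1/9+1/9)) = 3.9174
t = (57.000−34.889)/3.9174 = 5.6444
df = 16

test statistic = 5.644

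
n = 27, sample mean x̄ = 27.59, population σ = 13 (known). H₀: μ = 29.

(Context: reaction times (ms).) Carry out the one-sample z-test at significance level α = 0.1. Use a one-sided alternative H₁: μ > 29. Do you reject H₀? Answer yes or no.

SE = σ/√n = 13/√27 = 2.5019
z = (x̄−μ₀)/SE = (27.59−29)/2.5019 = -0.5636
p-value (one-sided, H₁ greater) = 0.71348
At α=0.1: p ≥ α → fail to reject H₀

reject H₀: no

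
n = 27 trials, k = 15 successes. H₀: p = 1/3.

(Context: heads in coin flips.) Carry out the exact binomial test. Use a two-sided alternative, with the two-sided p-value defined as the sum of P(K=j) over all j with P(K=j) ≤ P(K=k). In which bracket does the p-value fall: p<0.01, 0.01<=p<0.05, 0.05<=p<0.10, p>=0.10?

Exact binomial: n=27, k=15, p₀=1/3=0.3333
P(X=j) = C(n,j)·p₀^j·(1−p₀)^(n−j); p = Σ P(X=j) over j with P(X=j) ≤ P(X=15)
p-value (two-sided) = 0.02261
→ bracket: 0.01<=p<0.05

p-value bracket: 0.01<=p<0.05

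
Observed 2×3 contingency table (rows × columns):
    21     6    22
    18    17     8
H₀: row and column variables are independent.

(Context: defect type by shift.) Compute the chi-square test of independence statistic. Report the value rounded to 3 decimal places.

Row totals [49, 43], col totals [39, 23, 30], n=92
χ² = (21−20.77)²/20.77 + (6−12.25)²/12.25 + (22−15.98)²/15.98 + (18−18.23)²/18.23 + (17−10.75)²/10.75 + (8−14.02)²/14.02 = 11.6834
df = 2

test statistic = 11.683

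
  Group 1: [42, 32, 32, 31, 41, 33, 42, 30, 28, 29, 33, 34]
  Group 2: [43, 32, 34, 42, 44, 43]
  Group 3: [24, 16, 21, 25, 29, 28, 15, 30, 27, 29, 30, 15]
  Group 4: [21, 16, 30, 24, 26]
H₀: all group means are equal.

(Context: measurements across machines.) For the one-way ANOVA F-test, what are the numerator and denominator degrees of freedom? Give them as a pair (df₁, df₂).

k = 4 groups, N = 35 total
df = (k−1, N−k) = (4−1, 35−4) = (3, 31)

degrees of freedom = [3, 31]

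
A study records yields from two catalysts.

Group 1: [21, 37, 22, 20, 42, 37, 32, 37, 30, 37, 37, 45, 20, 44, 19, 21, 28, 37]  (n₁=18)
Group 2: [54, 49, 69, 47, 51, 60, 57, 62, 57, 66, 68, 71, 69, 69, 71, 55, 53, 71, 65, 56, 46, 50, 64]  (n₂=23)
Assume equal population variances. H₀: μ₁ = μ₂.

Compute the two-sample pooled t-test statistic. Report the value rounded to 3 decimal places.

test statistic = -10.454

x̄₁=31.444, s₁=8.998, n₁=18
x̄₂=60.000, s₂=8.426, n₂=23
s_p² = [17·8.998² + 22·8.426²]/39 = 75.3447
SE = √(s_p²·(1/18+1/23)) = 2.7316
t = (31.444−60.000)/2.7316 = -10.4538
df = 39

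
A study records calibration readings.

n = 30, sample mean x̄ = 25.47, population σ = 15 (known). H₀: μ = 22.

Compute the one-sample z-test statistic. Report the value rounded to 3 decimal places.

SE = σ/√n = 15/√30 = 2.7386
z = (x̄−μ₀)/SE = (25.47−22)/2.7386 = 1.2671

test statistic = 1.267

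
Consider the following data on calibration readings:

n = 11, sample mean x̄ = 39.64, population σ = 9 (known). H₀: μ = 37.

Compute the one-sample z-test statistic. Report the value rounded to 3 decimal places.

SE = σ/√n = 9/√11 = 2.7136
z = (x̄−μ₀)/SE = (39.64−37)/2.7136 = 0.9729

test statistic = 0.973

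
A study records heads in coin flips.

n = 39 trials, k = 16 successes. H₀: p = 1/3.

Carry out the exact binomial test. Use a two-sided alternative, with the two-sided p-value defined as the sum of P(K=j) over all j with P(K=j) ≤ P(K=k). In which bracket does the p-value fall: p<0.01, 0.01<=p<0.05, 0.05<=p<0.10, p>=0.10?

Exact binomial: n=39, k=16, p₀=1/3=0.3333
P(X=j) = C(n,j)·p₀^j·(1−p₀)^(n−j); p = Σ P(X=j) over j with P(X=j) ≤ P(X=16)
p-value (two-sided) = 0.31175
→ bracket: p>=0.10

p-value bracket: p>=0.10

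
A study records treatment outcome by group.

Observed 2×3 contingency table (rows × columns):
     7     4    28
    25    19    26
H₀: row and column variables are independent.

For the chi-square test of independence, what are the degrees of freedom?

df = (r−1)(c−1) = (2−1)·(3−1) = 2

degrees of freedom = 2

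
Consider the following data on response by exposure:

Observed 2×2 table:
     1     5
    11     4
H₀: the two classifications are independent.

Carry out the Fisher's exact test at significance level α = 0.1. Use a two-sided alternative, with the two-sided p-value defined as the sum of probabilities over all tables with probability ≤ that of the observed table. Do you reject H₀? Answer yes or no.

Margins: r₁=6, r₂=15, c₁=12, c₂=9, n=21
p_obs = C(6,1)·C(15,11)/C(21,12); sum pmf over tables with pmf ≤ p_obs
p-value (two-sided) = 0.04644
At α=0.1: p < α → reject H₀

reject H₀: yes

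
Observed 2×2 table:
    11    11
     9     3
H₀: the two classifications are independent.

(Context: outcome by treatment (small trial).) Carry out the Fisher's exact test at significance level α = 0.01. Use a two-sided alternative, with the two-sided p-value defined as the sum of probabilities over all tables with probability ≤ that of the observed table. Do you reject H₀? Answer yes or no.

Margins: r₁=22, r₂=12, c₁=20, c₂=14, n=34
p_obs = C(22,11)·C(12,9)/C(34,20); sum pmf over tables with pmf ≤ p_obs
p-value (two-sided) = 0.27476
At α=0.01: p ≥ α → fail to reject H₀

reject H₀: no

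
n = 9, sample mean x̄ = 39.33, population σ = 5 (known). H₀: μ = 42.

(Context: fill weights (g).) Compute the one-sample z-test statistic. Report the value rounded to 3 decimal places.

test statistic = -1.602

SE = σ/√n = 5/√9 = 1.6667
z = (x̄−μ₀)/SE = (39.33−42)/1.6667 = -1.6020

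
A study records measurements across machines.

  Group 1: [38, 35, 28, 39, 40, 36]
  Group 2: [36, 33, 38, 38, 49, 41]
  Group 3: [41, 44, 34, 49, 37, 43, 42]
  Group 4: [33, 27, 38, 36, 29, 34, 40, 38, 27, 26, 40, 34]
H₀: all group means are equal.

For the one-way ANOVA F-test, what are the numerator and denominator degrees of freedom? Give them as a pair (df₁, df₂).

k = 4 groups, N = 31 total
df = (k−1, N−k) = (4−1, 31−4) = (3, 27)

degrees of freedom = [3, 27]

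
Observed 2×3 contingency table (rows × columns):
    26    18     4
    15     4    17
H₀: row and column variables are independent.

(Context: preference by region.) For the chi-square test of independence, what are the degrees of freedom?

df = (r−1)(c−1) = (2−1)·(3−1) = 2

degrees of freedom = 2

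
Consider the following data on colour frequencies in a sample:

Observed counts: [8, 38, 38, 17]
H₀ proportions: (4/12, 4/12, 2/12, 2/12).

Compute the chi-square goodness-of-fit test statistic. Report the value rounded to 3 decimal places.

test statistic = 46.743

n = 101; E_i = n·p_i = [33.67, 33.67, 16.83, 16.83]
χ² = (8−33.67)²/33.67 + (38−33.67)²/33.67 + (38−16.83)²/16.83 + (17−16.83)²/16.83 = 46.7426
df = 3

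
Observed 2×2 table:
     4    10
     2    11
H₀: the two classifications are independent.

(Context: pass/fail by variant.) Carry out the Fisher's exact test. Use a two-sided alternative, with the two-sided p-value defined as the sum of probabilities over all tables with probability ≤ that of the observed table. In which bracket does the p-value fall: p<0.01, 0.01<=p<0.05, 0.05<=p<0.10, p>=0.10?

p-value bracket: p>=0.10

Margins: r₁=14, r₂=13, c₁=6, c₂=21, n=27
p_obs = C(14,4)·C(13,2)/C(27,6); sum pmf over tables with pmf ≤ p_obs
p-value (two-sided) = 0.64831
→ bracket: p>=0.10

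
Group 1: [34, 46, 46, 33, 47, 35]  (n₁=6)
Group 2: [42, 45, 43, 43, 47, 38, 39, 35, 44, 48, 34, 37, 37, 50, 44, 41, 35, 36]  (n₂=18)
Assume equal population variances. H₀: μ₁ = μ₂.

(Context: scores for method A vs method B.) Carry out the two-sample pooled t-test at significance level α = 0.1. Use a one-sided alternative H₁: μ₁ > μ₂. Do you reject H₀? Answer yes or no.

x̄₁=40.167, s₁=6.795, n₁=6
x̄₂=41.000, s₂=4.851, n₂=18
s_p² = [5·6.795² + 17·4.851²]/22 = 28.6742
SE = √(s_p²·(1/6+1/18)) = 2.5243
t = (40.167−41.000)/2.5243 = -0.3301
df = 22
p-value (one-sided, H₁ greater) = 0.62779
At α=0.1: p ≥ α → fail to reject H₀

reject H₀: no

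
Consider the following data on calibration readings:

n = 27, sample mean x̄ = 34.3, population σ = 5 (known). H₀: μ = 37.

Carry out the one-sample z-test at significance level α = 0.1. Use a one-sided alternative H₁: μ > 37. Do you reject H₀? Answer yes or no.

reject H₀: no

SE = σ/√n = 5/√27 = 0.9623
z = (x̄−μ₀)/SE = (34.3−37)/0.9623 = -2.8059
p-value (one-sided, H₁ greater) = 0.99749
At α=0.1: p ≥ α → fail to reject H₀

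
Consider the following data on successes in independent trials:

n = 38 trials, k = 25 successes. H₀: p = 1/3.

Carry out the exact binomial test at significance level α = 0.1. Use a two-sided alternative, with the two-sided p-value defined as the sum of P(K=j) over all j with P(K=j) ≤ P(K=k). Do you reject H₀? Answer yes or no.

Exact binomial: n=38, k=25, p₀=1/3=0.3333
P(X=j) = C(n,j)·p₀^j·(1−p₀)^(n−j); p = Σ P(X=j) over j with P(X=j) ≤ P(X=25)
p-value (two-sided) = 0.00005
At α=0.1: p < α → reject H₀

reject H₀: yes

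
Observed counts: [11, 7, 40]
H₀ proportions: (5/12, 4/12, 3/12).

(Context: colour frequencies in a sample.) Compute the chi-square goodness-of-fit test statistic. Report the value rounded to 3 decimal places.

test statistic = 59.886

n = 58; E_i = n·p_i = [24.17, 19.33, 14.50]
χ² = (11−24.17)²/24.17 + (7−19.33)²/19.33 + (40−14.50)²/14.50 = 59.8862
df = 2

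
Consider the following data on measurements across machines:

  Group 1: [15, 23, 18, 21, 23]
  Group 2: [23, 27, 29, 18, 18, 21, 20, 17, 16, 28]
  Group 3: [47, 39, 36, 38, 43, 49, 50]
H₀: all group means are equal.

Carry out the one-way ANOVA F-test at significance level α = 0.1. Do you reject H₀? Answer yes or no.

Group means [20.00, 21.70, 43.14], grand mean 28.136
SSB = Σnᵢ(x̄ᵢ−x̄)² = 2321.634; SSW = ΣΣ(x−x̄ᵢ)² = 446.957
MSB = 2321.634/2 = 1160.8169; MSW = 446.957/19 = 23.5241
F = MSB/MSW = 49.3459
df = (2, 19)
p-value (upper-tail) = 0.00000
At α=0.1: p < α → reject H₀

reject H₀: yes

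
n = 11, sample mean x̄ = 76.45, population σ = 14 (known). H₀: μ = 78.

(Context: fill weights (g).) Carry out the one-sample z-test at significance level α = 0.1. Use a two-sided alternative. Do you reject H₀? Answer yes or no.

reject H₀: no

SE = σ/√n = 14/√11 = 4.2212
z = (x̄−μ₀)/SE = (76.45−78)/4.2212 = -0.3672
p-value (two-sided) = 0.71347
At α=0.1: p ≥ α → fail to reject H₀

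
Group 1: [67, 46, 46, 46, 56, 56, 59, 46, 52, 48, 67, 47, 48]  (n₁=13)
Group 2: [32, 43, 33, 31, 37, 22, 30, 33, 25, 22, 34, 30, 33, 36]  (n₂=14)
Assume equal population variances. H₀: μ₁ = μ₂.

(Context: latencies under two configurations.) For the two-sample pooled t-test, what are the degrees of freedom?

df = n₁ + n₂ − 2 = 13 + 14 − 2 = 25

degrees of freedom = 25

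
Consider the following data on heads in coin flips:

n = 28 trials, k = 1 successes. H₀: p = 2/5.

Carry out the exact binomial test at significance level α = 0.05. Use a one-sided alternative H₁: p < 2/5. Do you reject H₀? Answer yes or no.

reject H₀: yes

Exact binomial: n=28, k=1, p₀=2/5=0.4000
P(X≤1) from Σ C(n,i)·p₀^i·(1−p₀)^(n−i)
p-value (one-sided, H₁ less) = 0.00001
At α=0.05: p < α → reject H₀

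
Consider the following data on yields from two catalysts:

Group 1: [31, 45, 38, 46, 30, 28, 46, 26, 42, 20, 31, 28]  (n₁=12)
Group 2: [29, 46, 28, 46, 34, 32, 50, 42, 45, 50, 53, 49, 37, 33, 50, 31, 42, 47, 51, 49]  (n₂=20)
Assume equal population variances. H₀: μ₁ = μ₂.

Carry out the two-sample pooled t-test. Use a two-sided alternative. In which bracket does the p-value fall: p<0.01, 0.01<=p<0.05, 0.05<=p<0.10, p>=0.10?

p-value bracket: 0.01<=p<0.05

x̄₁=34.250, s₁=8.812, n₁=12
x̄₂=42.200, s₂=8.314, n₂=20
s_p² = [11·8.812² + 19·8.314²]/30 = 72.2483
SE = √(s_p²·(1/12+1/20)) = 3.1037
t = (34.250−42.200)/3.1037 = -2.5614
df = 30
p-value (two-sided) = 0.01569
→ bracket: 0.01<=p<0.05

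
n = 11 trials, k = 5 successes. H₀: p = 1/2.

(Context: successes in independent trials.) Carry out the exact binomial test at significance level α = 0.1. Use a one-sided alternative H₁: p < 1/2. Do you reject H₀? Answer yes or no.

reject H₀: no

Exact binomial: n=11, k=5, p₀=1/2=0.5000
P(X≤5) from Σ C(n,i)·p₀^i·(1−p₀)^(n−i)
p-value (one-sided, H₁ less) = 0.50000
At α=0.1: p ≥ α → fail to reject H₀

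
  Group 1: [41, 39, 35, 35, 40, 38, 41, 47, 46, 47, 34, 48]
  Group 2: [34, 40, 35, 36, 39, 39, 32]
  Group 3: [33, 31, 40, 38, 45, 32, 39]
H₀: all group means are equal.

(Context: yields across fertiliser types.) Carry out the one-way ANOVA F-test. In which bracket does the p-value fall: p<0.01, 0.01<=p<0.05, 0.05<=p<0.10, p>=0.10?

Group means [40.92, 36.43, 36.86], grand mean 38.615
SSB = Σnᵢ(x̄ᵢ−x̄)² = 118.666; SSW = ΣΣ(x−x̄ᵢ)² = 489.488
MSB = 118.666/2 = 59.3329; MSW = 489.488/23 = 21.2821
F = MSB/MSW = 2.7879
df = (2, 23)
p-value (upper-tail) = 0.08239
→ bracket: 0.05<=p<0.10

p-value bracket: 0.05<=p<0.10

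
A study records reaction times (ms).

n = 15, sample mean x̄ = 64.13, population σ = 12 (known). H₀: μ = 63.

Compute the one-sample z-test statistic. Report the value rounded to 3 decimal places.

SE = σ/√n = 12/√15 = 3.0984
z = (x̄−μ₀)/SE = (64.13−63)/3.0984 = 0.3647

test statistic = 0.365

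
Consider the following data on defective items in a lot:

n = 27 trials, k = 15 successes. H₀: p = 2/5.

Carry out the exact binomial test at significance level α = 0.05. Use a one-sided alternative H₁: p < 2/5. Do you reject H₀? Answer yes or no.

Exact binomial: n=27, k=15, p₀=2/5=0.4000
P(X≤15) from Σ C(n,i)·p₀^i·(1−p₀)^(n−i)
p-value (one-sided, H₁ less) = 0.96630
At α=0.05: p ≥ α → fail to reject H₀

reject H₀: no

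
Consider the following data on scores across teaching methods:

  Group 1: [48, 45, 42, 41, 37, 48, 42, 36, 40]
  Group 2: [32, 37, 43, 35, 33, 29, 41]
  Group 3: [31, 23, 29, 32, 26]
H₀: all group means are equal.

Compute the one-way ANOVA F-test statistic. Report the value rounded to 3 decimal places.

Group means [42.11, 35.71, 28.20], grand mean 36.667
SSB = Σnᵢ(x̄ᵢ−x̄)² = 631.549; SSW = ΣΣ(x−x̄ᵢ)² = 351.117
MSB = 631.549/2 = 315.7746; MSW = 351.117/18 = 19.5065
F = MSB/MSW = 16.1882
df = (2, 18)

test statistic = 16.188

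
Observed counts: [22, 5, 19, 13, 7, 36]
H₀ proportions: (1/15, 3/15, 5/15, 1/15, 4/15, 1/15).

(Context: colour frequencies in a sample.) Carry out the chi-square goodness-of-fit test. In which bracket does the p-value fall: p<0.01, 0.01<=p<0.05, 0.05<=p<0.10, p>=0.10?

n = 102; E_i = n·p_i = [6.80, 20.40, 34.00, 6.80, 27.20, 6.80]
χ² = (22−6.80)²/6.80 + (5−20.40)²/20.40 + (19−34.00)²/34.00 + (13−6.80)²/6.80 + (7−27.20)²/27.20 + (36−6.80)²/6.80 = 198.2623
df = 5
p-value (upper-tail) = 0.00000
→ bracket: p<0.01

p-value bracket: p<0.01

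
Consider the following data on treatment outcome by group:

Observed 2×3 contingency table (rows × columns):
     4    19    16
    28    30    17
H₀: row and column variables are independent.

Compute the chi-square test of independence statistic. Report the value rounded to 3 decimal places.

test statistic = 10.143

Row totals [39, 75], col totals [32, 49, 33], n=114
χ² = (4−10.95)²/10.95 + (19−16.76)²/16.76 + (16−11.29)²/11.29 + (28−21.05)²/21.05 + (30−32.24)²/32.24 + (17−21.71)²/21.71 = 10.1427
df = 2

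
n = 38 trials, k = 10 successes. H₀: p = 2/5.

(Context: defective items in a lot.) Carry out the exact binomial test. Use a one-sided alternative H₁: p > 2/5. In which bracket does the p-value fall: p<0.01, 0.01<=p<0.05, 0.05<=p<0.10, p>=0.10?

p-value bracket: p>=0.10

Exact binomial: n=38, k=10, p₀=2/5=0.4000
P(X≥10) from Σ C(n,i)·p₀^i·(1−p₀)^(n−i)
p-value (one-sided, H₁ greater) = 0.97322
→ bracket: p>=0.10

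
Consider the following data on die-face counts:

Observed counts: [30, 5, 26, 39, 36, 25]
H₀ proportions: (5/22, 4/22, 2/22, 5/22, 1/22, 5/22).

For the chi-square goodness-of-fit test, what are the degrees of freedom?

degrees of freedom = 5

df = k − 1 = 6 − 1 = 5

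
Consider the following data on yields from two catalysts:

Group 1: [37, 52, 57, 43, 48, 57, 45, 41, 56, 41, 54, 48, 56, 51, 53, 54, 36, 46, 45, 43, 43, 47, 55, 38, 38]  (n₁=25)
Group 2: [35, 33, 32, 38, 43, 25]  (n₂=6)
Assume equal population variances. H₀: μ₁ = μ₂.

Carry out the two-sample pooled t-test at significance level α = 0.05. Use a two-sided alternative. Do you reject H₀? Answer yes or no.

reject H₀: yes

x̄₁=47.360, s₁=6.806, n₁=25
x̄₂=34.333, s₂=6.055, n₂=6
s_p² = [24·6.806² + 5·6.055²]/29 = 44.6584
SE = √(s_p²·(1/25+1/6)) = 3.0380
t = (47.360−34.333)/3.0380 = 4.2879
df = 29
p-value (two-sided) = 0.00018
At α=0.05: p < α → reject H₀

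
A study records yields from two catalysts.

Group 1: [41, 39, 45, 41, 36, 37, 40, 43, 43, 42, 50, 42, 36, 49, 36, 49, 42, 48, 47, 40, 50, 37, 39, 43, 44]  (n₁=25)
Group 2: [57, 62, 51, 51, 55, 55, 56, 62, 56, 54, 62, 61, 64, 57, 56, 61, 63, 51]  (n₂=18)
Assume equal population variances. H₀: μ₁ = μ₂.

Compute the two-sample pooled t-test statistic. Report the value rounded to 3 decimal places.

x̄₁=42.360, s₁=4.499, n₁=25
x̄₂=57.444, s₂=4.314, n₂=18
s_p² = [24·4.499² + 17·4.314²]/41 = 19.5660
SE = √(s_p²·(1/25+1/18)) = 1.3673
t = (42.360−57.444)/1.3673 = -11.0319
df = 41

test statistic = -11.032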